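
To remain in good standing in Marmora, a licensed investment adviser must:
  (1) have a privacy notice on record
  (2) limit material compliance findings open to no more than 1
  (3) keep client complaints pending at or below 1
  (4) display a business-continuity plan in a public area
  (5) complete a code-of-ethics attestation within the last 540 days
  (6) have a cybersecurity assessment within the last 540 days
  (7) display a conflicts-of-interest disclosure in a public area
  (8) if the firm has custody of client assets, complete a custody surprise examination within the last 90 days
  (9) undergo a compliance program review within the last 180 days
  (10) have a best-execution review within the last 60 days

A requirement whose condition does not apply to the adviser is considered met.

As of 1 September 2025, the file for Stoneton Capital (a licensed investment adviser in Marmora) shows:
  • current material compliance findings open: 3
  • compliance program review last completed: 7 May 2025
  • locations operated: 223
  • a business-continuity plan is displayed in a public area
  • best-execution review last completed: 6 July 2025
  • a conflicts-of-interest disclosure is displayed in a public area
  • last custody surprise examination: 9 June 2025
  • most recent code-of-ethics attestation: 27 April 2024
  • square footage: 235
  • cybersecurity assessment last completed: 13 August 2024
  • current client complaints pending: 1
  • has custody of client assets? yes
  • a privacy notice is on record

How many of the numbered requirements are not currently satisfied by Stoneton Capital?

1

1. privacy notice present → met
2. material compliance findings open 3 > 1 → not met
3. client complaints pending 1 ≤ 1 → met
4. business-continuity plan present → met
5. code-of-ethics attestation 492 days ago vs limit 540 → met
6. cybersecurity assessment 384 days ago vs limit 540 → met
7. conflicts-of-interest disclosure present → met
8. condition 'has custody of client assets' holds; custody surprise examination 84 days ago vs limit 90 → met
9. compliance program review 117 days ago vs limit 180 → met
10. best-execution review 57 days ago vs limit 60 → met
Not met: 1 of 10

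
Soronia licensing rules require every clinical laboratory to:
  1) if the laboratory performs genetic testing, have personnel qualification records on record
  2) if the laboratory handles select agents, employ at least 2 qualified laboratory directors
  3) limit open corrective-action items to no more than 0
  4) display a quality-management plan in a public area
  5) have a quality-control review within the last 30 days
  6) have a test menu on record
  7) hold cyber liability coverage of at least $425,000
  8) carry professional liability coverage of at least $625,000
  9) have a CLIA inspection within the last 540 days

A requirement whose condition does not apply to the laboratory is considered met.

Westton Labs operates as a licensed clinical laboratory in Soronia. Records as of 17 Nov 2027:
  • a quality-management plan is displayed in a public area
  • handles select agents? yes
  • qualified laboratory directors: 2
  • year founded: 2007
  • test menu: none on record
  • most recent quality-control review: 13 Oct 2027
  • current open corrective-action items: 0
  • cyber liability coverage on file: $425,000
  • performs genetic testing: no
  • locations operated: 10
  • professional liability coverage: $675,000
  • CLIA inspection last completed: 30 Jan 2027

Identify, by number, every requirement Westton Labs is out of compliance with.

1. condition 'performs genetic testing' does not hold → requirement n/a → met
2. condition 'handles select agents' holds; qualified laboratory directors 2 ≥ 2 → met
3. open corrective-action items 0 ≤ 0 → met
4. quality-management plan present → met
5. quality-control review 35 days ago vs limit 30 → not met
6. test menu absent → not met
7. cyber liability coverage $425,000 ≥ $425,000 → met
8. professional liability coverage $675,000 ≥ $625,000 → met
9. CLIA inspection 291 days ago vs limit 540 → met
Not met: 5, 6

5, 6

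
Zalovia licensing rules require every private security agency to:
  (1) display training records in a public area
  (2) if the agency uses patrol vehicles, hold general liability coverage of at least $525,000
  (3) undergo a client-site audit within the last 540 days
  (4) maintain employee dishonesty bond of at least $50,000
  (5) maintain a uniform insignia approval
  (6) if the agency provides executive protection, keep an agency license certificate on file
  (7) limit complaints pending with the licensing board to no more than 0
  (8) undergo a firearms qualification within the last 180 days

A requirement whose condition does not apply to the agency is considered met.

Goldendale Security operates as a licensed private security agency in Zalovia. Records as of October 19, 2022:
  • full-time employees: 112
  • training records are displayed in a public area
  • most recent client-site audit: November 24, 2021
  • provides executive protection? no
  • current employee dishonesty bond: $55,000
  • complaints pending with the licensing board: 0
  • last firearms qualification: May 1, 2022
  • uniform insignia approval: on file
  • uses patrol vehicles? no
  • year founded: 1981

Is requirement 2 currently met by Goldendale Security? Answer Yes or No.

2. condition 'uses patrol vehicles' does not hold → requirement n/a → met

Yes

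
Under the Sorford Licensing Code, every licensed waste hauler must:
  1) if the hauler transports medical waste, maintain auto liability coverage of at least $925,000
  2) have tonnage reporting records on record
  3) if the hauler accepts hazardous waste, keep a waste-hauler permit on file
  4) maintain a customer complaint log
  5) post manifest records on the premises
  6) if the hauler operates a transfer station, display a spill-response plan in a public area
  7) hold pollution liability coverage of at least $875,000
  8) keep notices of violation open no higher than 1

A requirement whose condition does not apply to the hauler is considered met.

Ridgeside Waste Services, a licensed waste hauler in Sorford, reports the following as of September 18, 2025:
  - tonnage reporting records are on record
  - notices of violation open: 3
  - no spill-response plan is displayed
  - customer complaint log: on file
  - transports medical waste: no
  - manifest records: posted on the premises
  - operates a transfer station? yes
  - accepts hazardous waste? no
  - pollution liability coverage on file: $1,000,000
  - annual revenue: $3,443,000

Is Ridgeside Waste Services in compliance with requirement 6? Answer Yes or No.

No

6. condition 'operates a transfer station' holds; spill-response plan absent → not met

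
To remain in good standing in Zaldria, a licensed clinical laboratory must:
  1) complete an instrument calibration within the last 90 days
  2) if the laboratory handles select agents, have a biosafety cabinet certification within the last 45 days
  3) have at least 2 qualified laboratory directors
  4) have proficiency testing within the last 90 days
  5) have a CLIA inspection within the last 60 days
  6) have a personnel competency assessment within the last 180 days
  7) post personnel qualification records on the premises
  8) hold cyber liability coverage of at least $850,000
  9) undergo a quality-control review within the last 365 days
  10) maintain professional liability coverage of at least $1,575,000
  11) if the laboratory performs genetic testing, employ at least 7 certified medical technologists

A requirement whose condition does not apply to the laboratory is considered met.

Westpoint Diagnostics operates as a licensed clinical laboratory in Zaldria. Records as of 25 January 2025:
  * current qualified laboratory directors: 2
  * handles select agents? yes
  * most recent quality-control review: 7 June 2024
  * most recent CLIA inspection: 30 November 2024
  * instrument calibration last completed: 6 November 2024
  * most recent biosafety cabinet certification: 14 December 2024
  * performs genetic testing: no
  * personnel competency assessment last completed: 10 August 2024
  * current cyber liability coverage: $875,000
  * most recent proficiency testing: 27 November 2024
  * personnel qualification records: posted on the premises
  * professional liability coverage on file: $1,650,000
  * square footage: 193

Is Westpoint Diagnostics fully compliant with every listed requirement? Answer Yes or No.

1. instrument calibration 80 days ago vs limit 90 → met
2. condition 'handles select agents' holds; biosafety cabinet certification 42 days ago vs limit 45 → met
3. qualified laboratory directors 2 ≥ 2 → met
4. proficiency testing 59 days ago vs limit 90 → met
5. CLIA inspection 56 days ago vs limit 60 → met
6. personnel competency assessment 168 days ago vs limit 180 → met
7. personnel qualification records present → met
8. cyber liability coverage $875,000 ≥ $850,000 → met
9. quality-control review 232 days ago vs limit 365 → met
10. professional liability coverage $1,650,000 ≥ $1,575,000 → met
11. condition 'performs genetic testing' does not hold → requirement n/a → met
All met.

Yes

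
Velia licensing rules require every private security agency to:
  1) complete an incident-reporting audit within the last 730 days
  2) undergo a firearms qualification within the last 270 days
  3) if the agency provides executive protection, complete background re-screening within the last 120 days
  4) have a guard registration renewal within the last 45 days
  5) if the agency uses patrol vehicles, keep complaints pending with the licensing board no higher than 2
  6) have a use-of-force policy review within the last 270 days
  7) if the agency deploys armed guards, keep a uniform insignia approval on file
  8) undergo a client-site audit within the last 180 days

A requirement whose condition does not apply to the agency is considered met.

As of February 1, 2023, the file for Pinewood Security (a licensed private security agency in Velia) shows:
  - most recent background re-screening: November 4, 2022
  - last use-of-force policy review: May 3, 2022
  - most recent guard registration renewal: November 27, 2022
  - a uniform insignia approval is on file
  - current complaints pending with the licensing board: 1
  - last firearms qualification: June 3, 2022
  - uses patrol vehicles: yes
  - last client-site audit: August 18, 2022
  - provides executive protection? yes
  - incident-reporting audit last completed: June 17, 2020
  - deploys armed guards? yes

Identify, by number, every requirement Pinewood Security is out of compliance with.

1, 4, 6

1. incident-reporting audit 959 days ago vs limit 730 → not met
2. firearms qualification 243 days ago vs limit 270 → met
3. condition 'provides executive protection' holds; background re-screening 89 days ago vs limit 120 → met
4. guard registration renewal 66 days ago vs limit 45 → not met
5. condition 'uses patrol vehicles' holds; complaints pending with the licensing board 1 ≤ 2 → met
6. use-of-force policy review 274 days ago vs limit 270 → not met
7. condition 'deploys armed guards' holds; uniform insignia approval present → met
8. client-site audit 167 days ago vs limit 180 → met
Not met: 1, 4, 6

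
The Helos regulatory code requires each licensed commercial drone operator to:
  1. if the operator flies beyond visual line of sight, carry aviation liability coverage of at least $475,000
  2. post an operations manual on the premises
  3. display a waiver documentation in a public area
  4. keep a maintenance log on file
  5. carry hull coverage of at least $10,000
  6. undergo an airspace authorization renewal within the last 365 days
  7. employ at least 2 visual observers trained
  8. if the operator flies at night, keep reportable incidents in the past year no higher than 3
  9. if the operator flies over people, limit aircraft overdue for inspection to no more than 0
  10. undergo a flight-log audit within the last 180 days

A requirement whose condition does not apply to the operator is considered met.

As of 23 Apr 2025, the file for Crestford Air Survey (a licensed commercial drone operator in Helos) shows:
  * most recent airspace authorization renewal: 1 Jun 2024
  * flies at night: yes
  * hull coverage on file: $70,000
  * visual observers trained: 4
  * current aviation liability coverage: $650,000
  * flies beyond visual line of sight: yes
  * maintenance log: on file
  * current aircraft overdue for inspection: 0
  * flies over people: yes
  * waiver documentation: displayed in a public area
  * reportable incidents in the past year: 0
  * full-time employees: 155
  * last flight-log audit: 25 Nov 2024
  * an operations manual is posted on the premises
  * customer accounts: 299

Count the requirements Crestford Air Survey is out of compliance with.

0

1. condition 'flies beyond visual line of sight' holds; aviation liability coverage $650,000 ≥ $475,000 → met
2. operations manual present → met
3. waiver documentation present → met
4. maintenance log present → met
5. hull coverage $70,000 ≥ $10,000 → met
6. airspace authorization renewal 326 days ago vs limit 365 → met
7. visual observers trained 4 ≥ 2 → met
8. condition 'flies at night' holds; reportable incidents in the past year 0 ≤ 3 → met
9. condition 'flies over people' holds; aircraft overdue for inspection 0 ≤ 0 → met
10. flight-log audit 149 days ago vs limit 180 → met
Not met: 0 of 10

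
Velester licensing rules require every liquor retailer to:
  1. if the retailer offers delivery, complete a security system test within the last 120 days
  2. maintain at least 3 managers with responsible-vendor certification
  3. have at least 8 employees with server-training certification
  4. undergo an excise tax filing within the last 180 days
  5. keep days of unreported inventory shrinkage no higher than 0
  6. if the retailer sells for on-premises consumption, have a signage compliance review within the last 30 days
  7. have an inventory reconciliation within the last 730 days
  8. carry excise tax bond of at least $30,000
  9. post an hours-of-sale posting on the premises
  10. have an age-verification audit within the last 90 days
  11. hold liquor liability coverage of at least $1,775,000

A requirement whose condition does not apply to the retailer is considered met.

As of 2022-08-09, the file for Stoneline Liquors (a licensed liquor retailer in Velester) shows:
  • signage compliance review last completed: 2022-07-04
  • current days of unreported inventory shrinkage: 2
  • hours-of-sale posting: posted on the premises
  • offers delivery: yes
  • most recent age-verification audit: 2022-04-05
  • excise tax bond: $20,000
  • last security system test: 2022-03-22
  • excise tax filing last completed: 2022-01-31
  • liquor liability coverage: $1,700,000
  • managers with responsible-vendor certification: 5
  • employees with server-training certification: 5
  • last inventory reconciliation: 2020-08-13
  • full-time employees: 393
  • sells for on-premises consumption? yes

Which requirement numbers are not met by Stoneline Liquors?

1, 3, 4, 5, 6, 8, 10, 11

1. condition 'offers delivery' holds; security system test 140 days ago vs limit 120 → not met
2. managers with responsible-vendor certification 5 ≥ 3 → met
3. employees with server-training certification 5 < 8 → not met
4. excise tax filing 190 days ago vs limit 180 → not met
5. days of unreported inventory shrinkage 2 > 0 → not met
6. condition 'sells for on-premises consumption' holds; signage compliance review 36 days ago vs limit 30 → not met
7. inventory reconciliation 726 days ago vs limit 730 → met
8. excise tax bond $20,000 < $30,000 → not met
9. hours-of-sale posting present → met
10. age-verification audit 126 days ago vs limit 90 → not met
11. liquor liability coverage $1,700,000 < $1,775,000 → not met
Not met: 1, 3, 4, 5, 6, 8, 10, 11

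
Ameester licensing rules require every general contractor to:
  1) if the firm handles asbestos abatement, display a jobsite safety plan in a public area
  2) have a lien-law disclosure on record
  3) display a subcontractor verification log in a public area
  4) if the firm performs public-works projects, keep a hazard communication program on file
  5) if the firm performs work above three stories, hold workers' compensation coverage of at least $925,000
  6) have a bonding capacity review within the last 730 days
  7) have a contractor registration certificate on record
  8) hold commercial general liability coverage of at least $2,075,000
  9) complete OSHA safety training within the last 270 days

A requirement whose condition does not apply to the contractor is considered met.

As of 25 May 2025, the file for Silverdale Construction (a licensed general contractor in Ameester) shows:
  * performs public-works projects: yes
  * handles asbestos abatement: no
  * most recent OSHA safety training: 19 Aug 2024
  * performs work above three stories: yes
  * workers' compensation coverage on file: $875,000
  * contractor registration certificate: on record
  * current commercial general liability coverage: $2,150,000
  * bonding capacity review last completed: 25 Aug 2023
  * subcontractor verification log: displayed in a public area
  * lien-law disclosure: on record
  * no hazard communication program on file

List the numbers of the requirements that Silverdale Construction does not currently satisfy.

1. condition 'handles asbestos abatement' does not hold → requirement n/a → met
2. lien-law disclosure present → met
3. subcontractor verification log present → met
4. condition 'performs public-works projects' holds; hazard communication program absent → not met
5. condition 'performs work above three stories' holds; workers' compensation coverage $875,000 < $925,000 → not met
6. bonding capacity review 639 days ago vs limit 730 → met
7. contractor registration certificate present → met
8. commercial general liability coverage $2,150,000 ≥ $2,075,000 → met
9. OSHA safety training 279 days ago vs limit 270 → not met
Not met: 4, 5, 9

4, 5, 9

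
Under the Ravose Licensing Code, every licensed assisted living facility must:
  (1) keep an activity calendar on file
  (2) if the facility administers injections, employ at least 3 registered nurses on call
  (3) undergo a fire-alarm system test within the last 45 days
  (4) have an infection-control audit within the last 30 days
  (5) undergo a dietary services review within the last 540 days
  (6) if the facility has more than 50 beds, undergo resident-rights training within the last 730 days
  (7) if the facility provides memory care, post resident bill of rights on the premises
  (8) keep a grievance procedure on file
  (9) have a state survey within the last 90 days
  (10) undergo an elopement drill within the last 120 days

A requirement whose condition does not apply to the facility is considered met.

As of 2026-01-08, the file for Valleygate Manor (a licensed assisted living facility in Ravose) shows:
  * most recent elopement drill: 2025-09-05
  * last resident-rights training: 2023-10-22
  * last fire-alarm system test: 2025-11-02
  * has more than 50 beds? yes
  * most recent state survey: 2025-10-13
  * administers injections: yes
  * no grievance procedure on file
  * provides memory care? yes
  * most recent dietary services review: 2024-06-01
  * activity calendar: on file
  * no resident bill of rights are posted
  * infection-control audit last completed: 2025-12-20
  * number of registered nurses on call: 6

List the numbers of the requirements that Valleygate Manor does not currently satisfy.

3, 5, 6, 7, 8, 10

1. activity calendar present → met
2. condition 'administers injections' holds; registered nurses on call 6 ≥ 3 → met
3. fire-alarm system test 67 days ago vs limit 45 → not met
4. infection-control audit 19 days ago vs limit 30 → met
5. dietary services review 586 days ago vs limit 540 → not met
6. condition 'has more than 50 beds' holds; resident-rights training 809 days ago vs limit 730 → not met
7. condition 'provides memory care' holds; resident bill of rights absent → not met
8. grievance procedure absent → not met
9. state survey 87 days ago vs limit 90 → met
10. elopement drill 125 days ago vs limit 120 → not met
Not met: 3, 5, 6, 7, 8, 10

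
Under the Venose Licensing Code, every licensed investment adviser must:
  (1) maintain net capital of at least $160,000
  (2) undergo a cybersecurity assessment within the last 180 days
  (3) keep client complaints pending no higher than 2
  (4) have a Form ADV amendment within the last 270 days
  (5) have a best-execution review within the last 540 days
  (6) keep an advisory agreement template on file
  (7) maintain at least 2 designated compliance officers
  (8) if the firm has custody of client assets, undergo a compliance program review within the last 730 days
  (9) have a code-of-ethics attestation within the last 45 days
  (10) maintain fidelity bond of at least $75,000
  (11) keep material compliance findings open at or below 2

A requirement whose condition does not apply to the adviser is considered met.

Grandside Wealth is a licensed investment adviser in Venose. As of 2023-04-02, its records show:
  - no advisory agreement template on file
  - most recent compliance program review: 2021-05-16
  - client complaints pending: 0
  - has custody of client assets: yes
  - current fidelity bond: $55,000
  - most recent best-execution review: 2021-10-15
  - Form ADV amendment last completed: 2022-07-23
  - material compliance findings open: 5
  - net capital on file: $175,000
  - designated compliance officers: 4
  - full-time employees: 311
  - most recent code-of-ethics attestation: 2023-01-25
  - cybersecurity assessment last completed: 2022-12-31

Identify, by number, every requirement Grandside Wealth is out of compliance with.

6, 9, 10, 11

1. net capital $175,000 ≥ $160,000 → met
2. cybersecurity assessment 92 days ago vs limit 180 → met
3. client complaints pending 0 ≤ 2 → met
4. Form ADV amendment 253 days ago vs limit 270 → met
5. best-execution review 534 days ago vs limit 540 → met
6. advisory agreement template absent → not met
7. designated compliance officers 4 ≥ 2 → met
8. condition 'has custody of client assets' holds; compliance program review 686 days ago vs limit 730 → met
9. code-of-ethics attestation 67 days ago vs limit 45 → not met
10. fidelity bond $55,000 < $75,000 → not met
11. material compliance findings open 5 > 2 → not met
Not met: 6, 9, 10, 11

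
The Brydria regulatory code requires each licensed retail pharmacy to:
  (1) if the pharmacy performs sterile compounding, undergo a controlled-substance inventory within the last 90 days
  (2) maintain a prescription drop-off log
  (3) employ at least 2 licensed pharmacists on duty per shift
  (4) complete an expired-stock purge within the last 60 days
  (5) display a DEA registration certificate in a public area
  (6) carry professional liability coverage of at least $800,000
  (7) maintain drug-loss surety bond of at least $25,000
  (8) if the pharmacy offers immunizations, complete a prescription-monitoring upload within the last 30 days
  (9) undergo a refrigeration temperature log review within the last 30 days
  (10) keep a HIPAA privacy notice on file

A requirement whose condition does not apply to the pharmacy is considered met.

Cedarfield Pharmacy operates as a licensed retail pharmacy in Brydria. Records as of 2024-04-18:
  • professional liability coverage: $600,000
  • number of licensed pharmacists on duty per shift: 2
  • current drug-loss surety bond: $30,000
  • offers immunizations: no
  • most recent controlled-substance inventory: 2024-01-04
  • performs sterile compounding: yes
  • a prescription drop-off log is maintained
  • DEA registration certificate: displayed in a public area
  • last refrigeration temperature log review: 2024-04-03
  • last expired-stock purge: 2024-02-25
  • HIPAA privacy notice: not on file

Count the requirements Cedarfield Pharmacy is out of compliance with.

3

1. condition 'performs sterile compounding' holds; controlled-substance inventory 105 days ago vs limit 90 → not met
2. prescription drop-off log present → met
3. licensed pharmacists on duty per shift 2 ≥ 2 → met
4. expired-stock purge 53 days ago vs limit 60 → met
5. DEA registration certificate present → met
6. professional liability coverage $600,000 < $800,000 → not met
7. drug-loss surety bond $30,000 ≥ $25,000 → met
8. condition 'offers immunizations' does not hold → requirement n/a → met
9. refrigeration temperature log review 15 days ago vs limit 30 → met
10. HIPAA privacy notice absent → not met
Not met: 3 of 10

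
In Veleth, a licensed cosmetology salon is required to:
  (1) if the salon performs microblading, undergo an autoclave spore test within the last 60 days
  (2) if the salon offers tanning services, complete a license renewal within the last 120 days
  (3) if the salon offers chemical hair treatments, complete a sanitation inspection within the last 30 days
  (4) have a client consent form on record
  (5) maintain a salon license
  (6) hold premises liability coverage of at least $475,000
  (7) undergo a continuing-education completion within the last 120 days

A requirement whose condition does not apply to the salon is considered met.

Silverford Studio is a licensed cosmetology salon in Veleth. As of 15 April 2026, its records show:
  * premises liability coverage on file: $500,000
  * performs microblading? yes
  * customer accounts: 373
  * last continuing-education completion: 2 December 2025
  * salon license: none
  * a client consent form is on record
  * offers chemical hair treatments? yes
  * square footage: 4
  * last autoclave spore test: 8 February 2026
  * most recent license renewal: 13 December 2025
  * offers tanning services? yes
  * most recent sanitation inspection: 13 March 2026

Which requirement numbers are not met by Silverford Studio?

1. condition 'performs microblading' holds; autoclave spore test 66 days ago vs limit 60 → not met
2. condition 'offers tanning services' holds; license renewal 123 days ago vs limit 120 → not met
3. condition 'offers chemical hair treatments' holds; sanitation inspection 33 days ago vs limit 30 → not met
4. client consent form present → met
5. salon license absent → not met
6. premises liability coverage $500,000 ≥ $475,000 → met
7. continuing-education completion 134 days ago vs limit 120 → not met
Not met: 1, 2, 3, 5, 7

1, 2, 3, 5, 7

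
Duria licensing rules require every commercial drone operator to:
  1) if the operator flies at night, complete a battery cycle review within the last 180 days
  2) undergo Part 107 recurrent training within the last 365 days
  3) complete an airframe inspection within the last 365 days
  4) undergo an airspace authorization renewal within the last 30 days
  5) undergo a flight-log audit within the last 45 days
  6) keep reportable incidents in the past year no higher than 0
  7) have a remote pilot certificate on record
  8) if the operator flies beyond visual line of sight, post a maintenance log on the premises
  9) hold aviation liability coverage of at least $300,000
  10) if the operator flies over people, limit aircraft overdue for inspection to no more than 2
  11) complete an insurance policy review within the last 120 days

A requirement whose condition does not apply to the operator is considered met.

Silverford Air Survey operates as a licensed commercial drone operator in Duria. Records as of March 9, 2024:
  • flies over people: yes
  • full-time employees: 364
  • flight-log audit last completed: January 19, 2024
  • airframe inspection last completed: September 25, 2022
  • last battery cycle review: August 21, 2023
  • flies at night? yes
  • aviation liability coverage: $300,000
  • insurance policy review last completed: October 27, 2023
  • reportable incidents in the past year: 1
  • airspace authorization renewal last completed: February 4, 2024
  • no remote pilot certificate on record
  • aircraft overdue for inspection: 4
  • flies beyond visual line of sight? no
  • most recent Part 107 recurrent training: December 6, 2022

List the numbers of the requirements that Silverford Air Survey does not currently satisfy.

1. condition 'flies at night' holds; battery cycle review 201 days ago vs limit 180 → not met
2. Part 107 recurrent training 459 days ago vs limit 365 → not met
3. airframe inspection 531 days ago vs limit 365 → not met
4. airspace authorization renewal 34 days ago vs limit 30 → not met
5. flight-log audit 50 days ago vs limit 45 → not met
6. reportable incidents in the past year 1 > 0 → not met
7. remote pilot certificate absent → not met
8. condition 'flies beyond visual line of sight' does not hold → requirement n/a → met
9. aviation liability coverage $300,000 ≥ $300,000 → met
10. condition 'flies over people' holds; aircraft overdue for inspection 4 > 2 → not met
11. insurance policy review 134 days ago vs limit 120 → not met
Not met: 1, 2, 3, 4, 5, 6, 7, 10, 11

1, 2, 3, 4, 5, 6, 7, 10, 11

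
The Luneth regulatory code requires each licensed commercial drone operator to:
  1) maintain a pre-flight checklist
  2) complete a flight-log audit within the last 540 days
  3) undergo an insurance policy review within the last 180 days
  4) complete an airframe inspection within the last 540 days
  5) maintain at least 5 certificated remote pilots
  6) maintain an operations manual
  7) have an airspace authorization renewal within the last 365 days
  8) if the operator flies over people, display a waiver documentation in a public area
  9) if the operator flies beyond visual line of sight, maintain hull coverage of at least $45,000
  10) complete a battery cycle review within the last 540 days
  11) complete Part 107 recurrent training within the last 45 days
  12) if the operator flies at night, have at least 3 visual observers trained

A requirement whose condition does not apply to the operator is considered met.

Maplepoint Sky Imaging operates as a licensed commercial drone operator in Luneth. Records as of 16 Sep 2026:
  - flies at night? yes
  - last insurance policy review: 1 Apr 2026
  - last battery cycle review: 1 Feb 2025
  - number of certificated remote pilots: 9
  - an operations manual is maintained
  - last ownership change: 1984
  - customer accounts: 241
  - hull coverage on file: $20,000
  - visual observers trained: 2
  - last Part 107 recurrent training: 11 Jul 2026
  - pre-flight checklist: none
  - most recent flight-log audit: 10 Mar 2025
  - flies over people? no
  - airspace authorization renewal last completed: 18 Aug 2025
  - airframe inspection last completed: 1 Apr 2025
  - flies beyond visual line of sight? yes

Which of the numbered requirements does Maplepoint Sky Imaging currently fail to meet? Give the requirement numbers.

1. pre-flight checklist absent → not met
2. flight-log audit 555 days ago vs limit 540 → not met
3. insurance policy review 168 days ago vs limit 180 → met
4. airframe inspection 533 days ago vs limit 540 → met
5. certificated remote pilots 9 ≥ 5 → met
6. operations manual present → met
7. airspace authorization renewal 394 days ago vs limit 365 → not met
8. condition 'flies over people' does not hold → requirement n/a → met
9. condition 'flies beyond visual line of sight' holds; hull coverage $20,000 < $45,000 → not met
10. battery cycle review 592 days ago vs limit 540 → not met
11. Part 107 recurrent training 67 days ago vs limit 45 → not met
12. condition 'flies at night' holds; visual observers trained 2 < 3 → not met
Not met: 1, 2, 7, 9, 10, 11, 12

1, 2, 7, 9, 10, 11, 12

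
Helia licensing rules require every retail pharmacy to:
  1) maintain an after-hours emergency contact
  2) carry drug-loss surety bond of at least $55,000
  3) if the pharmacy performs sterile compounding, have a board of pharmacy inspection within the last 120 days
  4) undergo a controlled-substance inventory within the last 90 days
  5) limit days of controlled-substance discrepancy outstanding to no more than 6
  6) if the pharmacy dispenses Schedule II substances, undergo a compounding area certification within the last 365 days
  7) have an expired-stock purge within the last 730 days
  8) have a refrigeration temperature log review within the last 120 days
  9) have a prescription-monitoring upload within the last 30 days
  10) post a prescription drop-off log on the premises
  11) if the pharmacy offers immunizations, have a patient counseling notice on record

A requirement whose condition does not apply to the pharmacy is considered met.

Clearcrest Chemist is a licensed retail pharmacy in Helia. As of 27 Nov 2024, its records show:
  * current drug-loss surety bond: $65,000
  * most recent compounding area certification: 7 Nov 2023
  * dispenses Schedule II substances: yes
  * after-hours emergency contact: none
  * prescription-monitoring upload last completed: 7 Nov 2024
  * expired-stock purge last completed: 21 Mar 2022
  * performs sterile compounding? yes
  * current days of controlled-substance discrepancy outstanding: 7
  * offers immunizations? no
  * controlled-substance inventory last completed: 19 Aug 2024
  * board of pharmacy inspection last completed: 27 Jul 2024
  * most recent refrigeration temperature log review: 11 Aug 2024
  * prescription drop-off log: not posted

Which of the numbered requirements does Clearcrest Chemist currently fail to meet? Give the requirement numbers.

1, 3, 4, 5, 6, 7, 10

1. after-hours emergency contact absent → not met
2. drug-loss surety bond $65,000 ≥ $55,000 → met
3. condition 'performs sterile compounding' holds; board of pharmacy inspection 123 days ago vs limit 120 → not met
4. controlled-substance inventory 100 days ago vs limit 90 → not met
5. days of controlled-substance discrepancy outstanding 7 > 6 → not met
6. condition 'dispenses Schedule II substances' holds; compounding area certification 386 days ago vs limit 365 → not met
7. expired-stock purge 982 days ago vs limit 730 → not met
8. refrigeration temperature log review 108 days ago vs limit 120 → met
9. prescription-monitoring upload 20 days ago vs limit 30 → met
10. prescription drop-off log absent → not met
11. condition 'offers immunizations' does not hold → requirement n/a → met
Not met: 1, 3, 4, 5, 6, 7, 10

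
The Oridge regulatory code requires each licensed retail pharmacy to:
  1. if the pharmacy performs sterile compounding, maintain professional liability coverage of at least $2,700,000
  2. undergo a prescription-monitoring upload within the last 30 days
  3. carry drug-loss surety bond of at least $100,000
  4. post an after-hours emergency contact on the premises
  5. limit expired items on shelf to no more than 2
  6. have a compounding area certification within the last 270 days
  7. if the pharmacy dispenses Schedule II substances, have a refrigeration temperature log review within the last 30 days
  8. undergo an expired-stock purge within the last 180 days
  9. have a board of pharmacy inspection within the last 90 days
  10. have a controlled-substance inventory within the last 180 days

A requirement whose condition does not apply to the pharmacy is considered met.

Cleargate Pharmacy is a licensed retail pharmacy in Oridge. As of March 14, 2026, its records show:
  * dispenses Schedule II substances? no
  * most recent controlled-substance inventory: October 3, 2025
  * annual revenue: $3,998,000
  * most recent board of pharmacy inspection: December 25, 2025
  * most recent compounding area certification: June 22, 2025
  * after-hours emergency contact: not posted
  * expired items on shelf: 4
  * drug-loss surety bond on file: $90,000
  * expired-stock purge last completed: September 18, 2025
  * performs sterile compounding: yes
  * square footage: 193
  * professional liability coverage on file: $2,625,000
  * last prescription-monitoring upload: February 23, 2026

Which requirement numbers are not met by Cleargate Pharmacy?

1. condition 'performs sterile compounding' holds; professional liability coverage $2,625,000 < $2,700,000 → not met
2. prescription-monitoring upload 19 days ago vs limit 30 → met
3. drug-loss surety bond $90,000 < $100,000 → not met
4. after-hours emergency contact absent → not met
5. expired items on shelf 4 > 2 → not met
6. compounding area certification 265 days ago vs limit 270 → met
7. condition 'dispenses Schedule II substances' does not hold → requirement n/a → met
8. expired-stock purge 177 days ago vs limit 180 → met
9. board of pharmacy inspection 79 days ago vs limit 90 → met
10. controlled-substance inventory 162 days ago vs limit 180 → met
Not met: 1, 3, 4, 5

1, 3, 4, 5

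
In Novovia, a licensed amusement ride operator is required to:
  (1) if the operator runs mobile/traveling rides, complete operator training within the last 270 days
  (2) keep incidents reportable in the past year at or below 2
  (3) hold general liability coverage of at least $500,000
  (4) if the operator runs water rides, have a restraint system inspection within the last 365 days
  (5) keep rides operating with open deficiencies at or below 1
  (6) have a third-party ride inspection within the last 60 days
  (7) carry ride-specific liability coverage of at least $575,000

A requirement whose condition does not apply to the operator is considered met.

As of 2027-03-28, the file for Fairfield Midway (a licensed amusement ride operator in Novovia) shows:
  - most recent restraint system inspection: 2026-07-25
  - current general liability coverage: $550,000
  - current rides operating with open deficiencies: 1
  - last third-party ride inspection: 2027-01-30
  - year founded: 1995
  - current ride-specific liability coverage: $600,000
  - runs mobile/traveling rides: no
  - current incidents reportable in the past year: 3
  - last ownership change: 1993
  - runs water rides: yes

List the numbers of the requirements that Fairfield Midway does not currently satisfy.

2

1. condition 'runs mobile/traveling rides' does not hold → requirement n/a → met
2. incidents reportable in the past year 3 > 2 → not met
3. general liability coverage $550,000 ≥ $500,000 → met
4. condition 'runs water rides' holds; restraint system inspection 246 days ago vs limit 365 → met
5. rides operating with open deficiencies 1 ≤ 1 → met
6. third-party ride inspection 57 days ago vs limit 60 → met
7. ride-specific liability coverage $600,000 ≥ $575,000 → met
Not met: 2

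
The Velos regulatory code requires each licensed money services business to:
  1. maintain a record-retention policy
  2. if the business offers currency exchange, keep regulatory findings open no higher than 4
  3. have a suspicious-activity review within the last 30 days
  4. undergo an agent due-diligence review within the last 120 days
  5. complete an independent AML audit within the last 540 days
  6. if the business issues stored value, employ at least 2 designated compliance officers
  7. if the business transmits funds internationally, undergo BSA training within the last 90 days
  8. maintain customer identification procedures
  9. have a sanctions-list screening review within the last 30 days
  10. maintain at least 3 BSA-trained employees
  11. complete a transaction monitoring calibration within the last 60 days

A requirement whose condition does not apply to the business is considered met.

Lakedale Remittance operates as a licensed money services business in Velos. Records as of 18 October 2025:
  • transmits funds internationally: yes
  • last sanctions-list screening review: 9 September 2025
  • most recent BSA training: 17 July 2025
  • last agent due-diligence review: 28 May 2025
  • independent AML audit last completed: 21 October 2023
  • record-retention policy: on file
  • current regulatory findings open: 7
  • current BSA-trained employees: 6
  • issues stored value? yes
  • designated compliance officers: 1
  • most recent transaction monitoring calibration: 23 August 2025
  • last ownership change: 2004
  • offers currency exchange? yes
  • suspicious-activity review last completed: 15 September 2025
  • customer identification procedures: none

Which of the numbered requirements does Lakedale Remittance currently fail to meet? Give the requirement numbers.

1. record-retention policy present → met
2. condition 'offers currency exchange' holds; regulatory findings open 7 > 4 → not met
3. suspicious-activity review 33 days ago vs limit 30 → not met
4. agent due-diligence review 143 days ago vs limit 120 → not met
5. independent AML audit 728 days ago vs limit 540 → not met
6. condition 'issues stored value' holds; designated compliance officers 1 < 2 → not met
7. condition 'transmits funds internationally' holds; BSA training 93 days ago vs limit 90 → not met
8. customer identification procedures absent → not met
9. sanctions-list screening review 39 days ago vs limit 30 → not met
10. BSA-trained employees 6 ≥ 3 → met
11. transaction monitoring calibration 56 days ago vs limit 60 → met
Not met: 2, 3, 4, 5, 6, 7, 8, 9

2, 3, 4, 5, 6, 7, 8, 9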